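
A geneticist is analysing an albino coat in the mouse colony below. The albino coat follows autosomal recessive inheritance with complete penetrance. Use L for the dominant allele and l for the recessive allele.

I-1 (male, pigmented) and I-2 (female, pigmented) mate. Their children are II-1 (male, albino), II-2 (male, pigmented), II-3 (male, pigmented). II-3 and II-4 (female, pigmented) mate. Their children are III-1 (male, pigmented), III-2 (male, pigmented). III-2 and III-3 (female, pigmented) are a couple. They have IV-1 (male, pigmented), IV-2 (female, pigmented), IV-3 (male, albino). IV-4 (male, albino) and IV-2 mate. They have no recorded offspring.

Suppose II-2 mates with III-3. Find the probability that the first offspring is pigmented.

5/6

I-1 is pigmented so carries L and passed l to II-1 (ll), so I-1 is Ll.
I-2 is pigmented so carries L and passed l to II-1 (ll), so I-2 is Ll.
II-2 is a pigmented offspring of I-1 (Ll) × I-2 (Ll), whose cross gives 1/4 LL : 1/2 Ll : 1/4 ll; conditioning on being pigmented, II-2 is LL with probability 1/3, Ll with probability 2/3.
III-3 is pigmented so carries L and passed l to IV-3 (ll), so III-3 is Ll.
Summing over parental genotype combinations, P(offspring is pigmented) = 1/3·1 + 2/3·3/4 = 5/6.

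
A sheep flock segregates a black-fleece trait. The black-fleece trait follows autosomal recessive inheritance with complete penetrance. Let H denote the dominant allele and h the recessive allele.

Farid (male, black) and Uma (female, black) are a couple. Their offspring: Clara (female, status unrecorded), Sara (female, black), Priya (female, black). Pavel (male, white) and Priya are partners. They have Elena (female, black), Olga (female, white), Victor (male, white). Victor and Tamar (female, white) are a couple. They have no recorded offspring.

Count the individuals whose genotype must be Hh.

Obligate heterozygotes: Pavel is white so carries H and passed h to Elena (hh), so Pavel is Hh; Olga is white so carries H and received h from Priya (hh), so Olga is Hh; Victor is white so carries H and received h from Priya (hh), so Victor is Hh.
Every other individual is either homozygous by phenotype or has at least one consistent homozygous assignment, so the count is 3.

3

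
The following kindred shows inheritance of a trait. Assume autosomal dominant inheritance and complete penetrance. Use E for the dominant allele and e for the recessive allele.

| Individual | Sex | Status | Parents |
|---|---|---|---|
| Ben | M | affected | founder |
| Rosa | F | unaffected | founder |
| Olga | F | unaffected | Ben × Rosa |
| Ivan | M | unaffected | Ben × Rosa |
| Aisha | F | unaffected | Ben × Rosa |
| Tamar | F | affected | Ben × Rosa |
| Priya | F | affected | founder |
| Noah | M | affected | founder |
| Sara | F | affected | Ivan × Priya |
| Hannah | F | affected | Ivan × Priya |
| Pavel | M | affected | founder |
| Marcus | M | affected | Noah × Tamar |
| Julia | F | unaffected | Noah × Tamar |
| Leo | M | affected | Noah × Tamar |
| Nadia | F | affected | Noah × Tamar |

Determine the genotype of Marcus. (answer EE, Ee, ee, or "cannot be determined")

Marcus's phenotype allows EE or Ee, and no parent or child forces a single allele at both positions; consistent genotype assignments exist with Marcus as EE or Ee.

cannot be determined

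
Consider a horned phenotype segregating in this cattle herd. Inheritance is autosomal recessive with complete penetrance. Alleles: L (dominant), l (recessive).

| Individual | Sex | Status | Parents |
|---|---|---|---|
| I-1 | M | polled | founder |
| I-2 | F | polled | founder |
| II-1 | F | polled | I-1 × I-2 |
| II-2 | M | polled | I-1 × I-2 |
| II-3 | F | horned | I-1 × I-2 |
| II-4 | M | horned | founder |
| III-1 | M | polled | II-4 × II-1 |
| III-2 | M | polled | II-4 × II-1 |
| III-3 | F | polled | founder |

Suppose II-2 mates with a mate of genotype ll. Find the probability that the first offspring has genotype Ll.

2/3

I-1 is polled so carries L and passed l to II-3 (ll), so I-1 is Ll.
I-2 is polled so carries L and passed l to II-3 (ll), so I-2 is Ll.
II-2 is a polled offspring of I-1 (Ll) × I-2 (Ll), whose cross gives 1/4 LL : 1/2 Ll : 1/4 ll; conditioning on being polled, II-2 is LL with probability 1/3, Ll with probability 2/3.
Summing over parental genotype combinations, P(offspring has genotype Ll) = 1/3·1 + 2/3·1/2 = 2/3.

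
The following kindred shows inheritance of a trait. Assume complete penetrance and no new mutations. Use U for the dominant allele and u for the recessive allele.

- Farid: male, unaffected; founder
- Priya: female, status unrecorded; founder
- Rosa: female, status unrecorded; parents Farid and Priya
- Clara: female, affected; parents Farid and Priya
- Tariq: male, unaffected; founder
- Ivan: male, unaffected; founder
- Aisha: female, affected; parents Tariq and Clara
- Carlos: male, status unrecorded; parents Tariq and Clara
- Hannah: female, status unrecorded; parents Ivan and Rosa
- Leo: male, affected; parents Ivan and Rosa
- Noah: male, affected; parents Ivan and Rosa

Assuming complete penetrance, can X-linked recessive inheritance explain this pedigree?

No

Under X-linked recessive, Clara (affected, female) cannot arise from Farid (unaffected) × Priya (unrecorded).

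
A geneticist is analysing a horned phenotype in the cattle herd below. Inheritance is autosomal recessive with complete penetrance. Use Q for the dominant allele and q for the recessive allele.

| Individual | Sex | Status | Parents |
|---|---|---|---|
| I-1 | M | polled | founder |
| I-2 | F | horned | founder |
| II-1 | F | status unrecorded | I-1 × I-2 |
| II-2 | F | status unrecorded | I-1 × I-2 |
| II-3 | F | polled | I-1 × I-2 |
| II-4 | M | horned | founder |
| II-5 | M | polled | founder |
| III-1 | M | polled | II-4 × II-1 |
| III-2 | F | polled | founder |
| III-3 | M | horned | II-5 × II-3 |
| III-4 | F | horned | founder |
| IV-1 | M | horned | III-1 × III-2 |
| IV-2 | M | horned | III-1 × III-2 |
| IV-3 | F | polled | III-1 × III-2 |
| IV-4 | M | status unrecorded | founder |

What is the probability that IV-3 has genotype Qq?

2/3

III-1 is polled so carries Q and received q from II-4 (qq), so III-1 is Qq.
III-2 is polled so carries Q and passed q to IV-1 (qq), so III-2 is Qq.
Their cross gives offspring ratios 1/4 QQ : 1/2 Qq : 1/4 qq. Conditioning on IV-3 being polled, P(Qq) = 1/2 / 3/4 = 2/3.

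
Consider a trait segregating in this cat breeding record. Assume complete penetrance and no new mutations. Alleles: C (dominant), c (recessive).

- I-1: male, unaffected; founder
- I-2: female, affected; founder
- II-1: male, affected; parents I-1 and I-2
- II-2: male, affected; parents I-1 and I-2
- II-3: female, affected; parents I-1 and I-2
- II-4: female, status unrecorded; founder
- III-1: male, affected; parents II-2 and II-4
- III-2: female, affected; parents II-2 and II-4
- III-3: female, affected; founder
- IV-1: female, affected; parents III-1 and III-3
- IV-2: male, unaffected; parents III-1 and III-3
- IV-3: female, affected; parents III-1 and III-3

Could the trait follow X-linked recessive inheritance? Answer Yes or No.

No

Under X-linked recessive, II-3 (affected, female) cannot arise from I-1 (unaffected) × I-2 (affected).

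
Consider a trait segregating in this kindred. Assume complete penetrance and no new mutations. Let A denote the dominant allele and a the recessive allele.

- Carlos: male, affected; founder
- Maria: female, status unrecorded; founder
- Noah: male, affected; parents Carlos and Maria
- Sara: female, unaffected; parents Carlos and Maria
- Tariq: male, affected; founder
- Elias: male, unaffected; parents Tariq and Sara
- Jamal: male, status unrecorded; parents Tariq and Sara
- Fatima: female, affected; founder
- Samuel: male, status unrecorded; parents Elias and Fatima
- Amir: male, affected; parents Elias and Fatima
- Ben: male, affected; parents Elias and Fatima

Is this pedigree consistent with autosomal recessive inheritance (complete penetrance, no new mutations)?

Yes

A consistent assignment under autosomal recessive exists: Carlos aa, Maria Aa, Noah aa, Sara Aa, Tariq aa, Elias Aa, Jamal Aa, Fatima aa, Samuel Aa, Amir aa, Ben aa.
In this assignment every recorded phenotype matches its genotype and every non-founder's genotype is obtainable from its parents' genotypes, so the pedigree is consistent.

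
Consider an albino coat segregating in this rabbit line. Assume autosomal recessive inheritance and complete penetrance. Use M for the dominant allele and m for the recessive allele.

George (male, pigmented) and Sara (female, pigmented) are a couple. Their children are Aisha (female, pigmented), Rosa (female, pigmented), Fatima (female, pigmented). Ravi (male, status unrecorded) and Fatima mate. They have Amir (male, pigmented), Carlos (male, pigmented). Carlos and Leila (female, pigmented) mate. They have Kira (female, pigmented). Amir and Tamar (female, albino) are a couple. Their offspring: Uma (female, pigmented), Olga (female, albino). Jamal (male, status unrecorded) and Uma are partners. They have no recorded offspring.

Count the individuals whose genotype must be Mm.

2

Obligate heterozygotes: Amir is pigmented so carries M and passed m to Olga (mm), so Amir is Mm; Uma is pigmented so carries M and received m from Tamar (mm), so Uma is Mm.
Every other individual is either homozygous by phenotype or has at least one consistent homozygous assignment, so the count is 2.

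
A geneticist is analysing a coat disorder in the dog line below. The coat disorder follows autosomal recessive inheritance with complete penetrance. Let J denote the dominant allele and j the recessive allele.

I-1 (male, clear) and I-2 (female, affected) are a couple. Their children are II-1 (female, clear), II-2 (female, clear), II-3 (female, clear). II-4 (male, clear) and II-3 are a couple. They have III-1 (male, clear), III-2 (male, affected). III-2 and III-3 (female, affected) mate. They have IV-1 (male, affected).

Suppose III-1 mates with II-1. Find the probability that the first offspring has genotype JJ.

1/3

II-4 is clear so carries J and passed j to III-2 (jj), so II-4 is Jj.
II-3 is clear so carries J and received j from I-2 (jj), so II-3 is Jj.
III-1 is a clear offspring of II-4 (Jj) × II-3 (Jj), whose cross gives 1/4 JJ : 1/2 Jj : 1/4 jj; conditioning on being clear, III-1 is JJ with probability 1/3, Jj with probability 2/3.
II-1 is clear so carries J and received j from I-2 (jj), so II-1 is Jj.
Summing over parental genotype combinations, P(offspring has genotype JJ) = 1/3·1/2 + 2/3·1/4 = 1/3.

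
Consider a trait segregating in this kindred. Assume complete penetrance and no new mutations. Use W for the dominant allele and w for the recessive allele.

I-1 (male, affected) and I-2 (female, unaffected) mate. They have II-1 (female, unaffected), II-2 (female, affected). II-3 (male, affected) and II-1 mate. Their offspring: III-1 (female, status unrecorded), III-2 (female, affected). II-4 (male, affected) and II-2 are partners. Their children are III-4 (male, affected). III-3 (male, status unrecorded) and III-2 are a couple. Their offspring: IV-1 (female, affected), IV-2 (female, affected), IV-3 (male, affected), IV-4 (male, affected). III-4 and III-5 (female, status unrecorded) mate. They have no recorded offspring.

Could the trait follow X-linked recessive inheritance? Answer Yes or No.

Yes

A consistent assignment under X-linked recessive exists: I-1 X^w Y, I-2 X^W X^w, II-1 X^W X^w, II-2 X^w X^w, II-3 X^w Y, II-4 X^w Y, III-1 X^W X^w, III-2 X^w X^w, III-3 X^w Y, III-4 X^w Y, III-5 X^W X^W, IV-1 X^w X^w, IV-2 X^w X^w, IV-3 X^w Y, IV-4 X^w Y.
In this assignment every recorded phenotype matches its genotype and every non-founder's genotype is obtainable from its parents' genotypes, so the pedigree is consistent.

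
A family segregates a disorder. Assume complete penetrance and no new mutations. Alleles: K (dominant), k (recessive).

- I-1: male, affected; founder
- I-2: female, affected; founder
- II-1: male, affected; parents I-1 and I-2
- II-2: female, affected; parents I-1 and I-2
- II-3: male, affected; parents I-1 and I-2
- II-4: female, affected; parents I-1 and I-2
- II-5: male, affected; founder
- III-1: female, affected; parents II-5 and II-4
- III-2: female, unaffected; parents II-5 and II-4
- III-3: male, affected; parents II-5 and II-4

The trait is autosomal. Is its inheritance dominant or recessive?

dominant

II-5 and II-4 are both affected yet have an unaffected child III-2. Under a recessive model two affected parents are homozygous and every child would be affected, so the trait cannot be recessive.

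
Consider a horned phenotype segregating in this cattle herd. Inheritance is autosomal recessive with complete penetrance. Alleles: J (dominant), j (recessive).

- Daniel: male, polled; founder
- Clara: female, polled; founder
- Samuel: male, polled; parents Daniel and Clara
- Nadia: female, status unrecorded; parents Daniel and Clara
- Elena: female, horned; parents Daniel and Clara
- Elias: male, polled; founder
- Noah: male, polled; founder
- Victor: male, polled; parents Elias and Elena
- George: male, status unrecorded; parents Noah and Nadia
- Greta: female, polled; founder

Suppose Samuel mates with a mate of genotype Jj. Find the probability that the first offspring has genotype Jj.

Daniel is polled so carries J and passed j to Elena (jj), so Daniel is Jj.
Clara is polled so carries J and passed j to Elena (jj), so Clara is Jj.
Samuel is a polled offspring of Daniel (Jj) × Clara (Jj), whose cross gives 1/4 JJ : 1/2 Jj : 1/4 jj; conditioning on being polled, Samuel is JJ with probability 1/3, Jj with probability 2/3.
Summing over parental genotype combinations, P(offspring has genotype Jj) = 1/3·1/2 + 2/3·1/2 = 1/2.

1/2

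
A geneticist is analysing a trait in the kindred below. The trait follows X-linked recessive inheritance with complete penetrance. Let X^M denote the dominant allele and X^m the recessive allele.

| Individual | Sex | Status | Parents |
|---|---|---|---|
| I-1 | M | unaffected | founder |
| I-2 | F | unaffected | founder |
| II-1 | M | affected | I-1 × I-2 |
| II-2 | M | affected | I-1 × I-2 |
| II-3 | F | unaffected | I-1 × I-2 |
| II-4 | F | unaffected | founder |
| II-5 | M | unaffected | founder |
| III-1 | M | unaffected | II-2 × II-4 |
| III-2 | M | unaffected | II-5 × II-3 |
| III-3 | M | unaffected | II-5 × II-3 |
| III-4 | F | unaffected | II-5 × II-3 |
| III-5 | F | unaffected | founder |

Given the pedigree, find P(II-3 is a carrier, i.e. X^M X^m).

1/5

I-1 is unaffected, so I-1 is X^M Y.
I-2 is unaffected so carries M and passed m to II-1 (X^m Y), so I-2 is X^M X^m.
Their cross gives offspring ratios 1/2 X^M X^M : 1/2 X^M X^m. Conditioning on II-3 being unaffected, P(X^M X^m) = 1/2 / 1 = 1/2 before taking II-3's own offspring into account.
II-5 is unaffected, so II-5 is X^M Y.
Now use II-3's offspring. Probability of each recorded status — unaffected son III-2: 1/2 if II-3 is X^M X^m, 1 if X^M X^M; unaffected son III-3: 1/2 if II-3 is X^M X^m, 1 if X^M X^M. (III-4: equally likely either way, so uninformative.)
Bayes: P(X^M X^m) = 1/2·1/4 / (1/2·1/4 + 1/2·1) = 1/5.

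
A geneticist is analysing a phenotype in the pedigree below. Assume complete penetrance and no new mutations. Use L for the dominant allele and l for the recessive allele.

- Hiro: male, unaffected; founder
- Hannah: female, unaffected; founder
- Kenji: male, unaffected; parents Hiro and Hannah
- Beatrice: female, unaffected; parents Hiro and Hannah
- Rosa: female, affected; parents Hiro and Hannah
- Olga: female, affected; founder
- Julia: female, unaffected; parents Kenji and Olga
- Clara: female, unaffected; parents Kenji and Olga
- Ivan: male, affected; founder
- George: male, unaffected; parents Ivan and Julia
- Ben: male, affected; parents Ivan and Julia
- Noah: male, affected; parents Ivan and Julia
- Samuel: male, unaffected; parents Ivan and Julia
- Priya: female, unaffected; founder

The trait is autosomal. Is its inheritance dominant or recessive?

Hiro and Hannah are both unaffected yet have an affected child Rosa. Under dominance, an affected child requires at least one affected parent, so the trait cannot be dominant.

recessive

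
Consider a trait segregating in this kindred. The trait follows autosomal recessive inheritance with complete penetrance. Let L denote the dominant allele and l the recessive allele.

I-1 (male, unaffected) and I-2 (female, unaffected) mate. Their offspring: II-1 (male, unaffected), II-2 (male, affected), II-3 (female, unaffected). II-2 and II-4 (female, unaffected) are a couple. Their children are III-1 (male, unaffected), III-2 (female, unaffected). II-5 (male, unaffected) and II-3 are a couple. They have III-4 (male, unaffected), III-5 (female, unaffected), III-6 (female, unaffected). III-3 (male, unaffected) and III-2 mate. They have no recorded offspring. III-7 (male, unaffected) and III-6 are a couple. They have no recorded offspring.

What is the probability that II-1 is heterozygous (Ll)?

2/3

I-1 is unaffected so carries L and passed l to II-2 (ll), so I-1 is Ll.
I-2 is unaffected so carries L and passed l to II-2 (ll), so I-2 is Ll.
Their cross gives offspring ratios 1/4 LL : 1/2 Ll : 1/4 ll. Conditioning on II-1 being unaffected, P(Ll) = 1/2 / 3/4 = 2/3.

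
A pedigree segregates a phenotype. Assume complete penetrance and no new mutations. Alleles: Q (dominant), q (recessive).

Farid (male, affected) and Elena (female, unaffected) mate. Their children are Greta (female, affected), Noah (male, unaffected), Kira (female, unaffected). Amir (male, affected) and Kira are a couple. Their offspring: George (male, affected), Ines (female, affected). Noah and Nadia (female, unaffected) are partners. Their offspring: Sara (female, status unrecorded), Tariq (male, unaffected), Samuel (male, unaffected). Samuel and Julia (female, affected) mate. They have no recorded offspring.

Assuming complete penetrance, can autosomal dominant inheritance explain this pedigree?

Yes

A consistent assignment under autosomal dominant exists: Farid Qq, Elena qq, Greta Qq, Noah qq, Kira qq, Amir QQ, Nadia qq, George Qq, Ines Qq, Sara qq, Tariq qq, Samuel qq, Julia QQ.
In this assignment every recorded phenotype matches its genotype and every non-founder's genotype is obtainable from its parents' genotypes, so the pedigree is consistent.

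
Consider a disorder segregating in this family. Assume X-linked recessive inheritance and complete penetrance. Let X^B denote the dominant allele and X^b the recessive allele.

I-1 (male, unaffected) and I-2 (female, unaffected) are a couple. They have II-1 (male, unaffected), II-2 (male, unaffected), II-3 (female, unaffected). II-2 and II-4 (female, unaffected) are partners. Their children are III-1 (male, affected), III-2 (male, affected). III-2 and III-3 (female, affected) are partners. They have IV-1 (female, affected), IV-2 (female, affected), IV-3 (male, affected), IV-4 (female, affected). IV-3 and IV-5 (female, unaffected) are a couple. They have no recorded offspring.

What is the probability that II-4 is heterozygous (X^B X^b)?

1

II-4 is unaffected so carries B and passed b to III-1 (X^b Y), so II-4 is X^B X^b, giving P(X^B X^b) = 1.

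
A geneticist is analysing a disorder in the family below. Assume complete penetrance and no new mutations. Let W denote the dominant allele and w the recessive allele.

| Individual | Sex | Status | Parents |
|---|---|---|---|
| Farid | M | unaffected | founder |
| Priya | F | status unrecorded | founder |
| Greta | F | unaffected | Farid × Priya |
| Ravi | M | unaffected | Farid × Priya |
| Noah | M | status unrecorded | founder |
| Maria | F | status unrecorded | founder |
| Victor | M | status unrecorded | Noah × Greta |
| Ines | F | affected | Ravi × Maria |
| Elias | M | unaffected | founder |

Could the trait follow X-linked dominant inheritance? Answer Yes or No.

Yes

A consistent assignment under X-linked dominant exists: Farid X^w Y, Priya X^W X^w, Greta X^w X^w, Ravi X^w Y, Noah X^W Y, Maria X^W X^W, Victor X^w Y, Ines X^W X^w, Elias X^w Y.
In this assignment every recorded phenotype matches its genotype and every non-founder's genotype is obtainable from its parents' genotypes, so the pedigree is consistent.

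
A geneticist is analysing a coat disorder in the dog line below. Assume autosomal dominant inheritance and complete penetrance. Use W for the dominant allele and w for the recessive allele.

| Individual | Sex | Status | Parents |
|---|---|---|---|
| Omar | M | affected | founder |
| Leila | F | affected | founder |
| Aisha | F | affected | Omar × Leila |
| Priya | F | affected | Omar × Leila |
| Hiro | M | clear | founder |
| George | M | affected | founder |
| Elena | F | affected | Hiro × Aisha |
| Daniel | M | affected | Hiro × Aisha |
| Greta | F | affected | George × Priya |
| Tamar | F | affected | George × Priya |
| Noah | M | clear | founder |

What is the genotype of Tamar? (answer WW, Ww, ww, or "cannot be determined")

cannot be determined

Tamar's phenotype allows WW or Ww, and no parent or child forces a single allele at both positions; consistent genotype assignments exist with Tamar as WW or Ww.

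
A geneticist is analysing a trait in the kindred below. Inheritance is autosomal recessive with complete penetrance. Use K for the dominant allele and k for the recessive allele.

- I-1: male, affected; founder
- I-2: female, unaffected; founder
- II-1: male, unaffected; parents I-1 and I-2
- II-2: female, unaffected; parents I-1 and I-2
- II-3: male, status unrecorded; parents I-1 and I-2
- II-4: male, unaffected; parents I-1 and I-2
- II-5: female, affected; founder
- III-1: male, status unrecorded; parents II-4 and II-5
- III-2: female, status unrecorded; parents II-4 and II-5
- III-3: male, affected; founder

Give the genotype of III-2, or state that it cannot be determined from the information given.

cannot be determined

III-2's phenotype is unrecorded, and no parent or child forces a single allele at both positions; consistent genotype assignments exist with III-2 as Kk or kk.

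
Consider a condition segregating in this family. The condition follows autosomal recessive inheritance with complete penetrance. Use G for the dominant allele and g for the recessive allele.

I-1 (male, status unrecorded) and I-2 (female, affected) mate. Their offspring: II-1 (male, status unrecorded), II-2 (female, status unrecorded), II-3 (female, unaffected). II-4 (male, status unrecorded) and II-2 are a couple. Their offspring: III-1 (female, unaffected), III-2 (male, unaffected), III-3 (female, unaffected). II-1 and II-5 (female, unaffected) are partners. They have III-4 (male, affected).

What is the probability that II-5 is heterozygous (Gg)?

1

II-5 is unaffected so carries G and passed g to III-4 (gg), so II-5 is Gg, giving P(Gg) = 1.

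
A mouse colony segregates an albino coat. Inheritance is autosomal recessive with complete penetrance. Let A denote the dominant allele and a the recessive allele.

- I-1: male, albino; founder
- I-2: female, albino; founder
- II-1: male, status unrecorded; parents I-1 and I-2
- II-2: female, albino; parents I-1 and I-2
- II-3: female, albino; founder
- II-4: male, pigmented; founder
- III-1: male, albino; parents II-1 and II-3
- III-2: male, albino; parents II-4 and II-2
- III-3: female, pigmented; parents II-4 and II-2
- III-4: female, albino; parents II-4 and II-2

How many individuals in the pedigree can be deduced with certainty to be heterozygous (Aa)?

Obligate heterozygotes: II-4 is pigmented so carries A and passed a to III-2 (aa), so II-4 is Aa; III-3 is pigmented so carries A and received a from II-2 (aa), so III-3 is Aa.
Every other individual is either homozygous by phenotype or has at least one consistent homozygous assignment, so the count is 2.

2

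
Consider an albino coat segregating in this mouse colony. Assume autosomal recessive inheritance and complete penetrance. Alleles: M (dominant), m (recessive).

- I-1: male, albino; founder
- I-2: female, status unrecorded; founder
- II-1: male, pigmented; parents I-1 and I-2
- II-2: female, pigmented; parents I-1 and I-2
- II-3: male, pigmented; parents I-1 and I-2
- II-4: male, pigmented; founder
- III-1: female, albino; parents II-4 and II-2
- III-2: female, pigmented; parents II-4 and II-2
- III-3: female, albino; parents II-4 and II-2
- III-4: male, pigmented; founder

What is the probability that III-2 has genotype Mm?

2/3

II-4 is pigmented so carries M and passed m to III-1 (mm), so II-4 is Mm.
II-2 is pigmented so carries M and received m from I-1 (mm), so II-2 is Mm.
Their cross gives offspring ratios 1/4 MM : 1/2 Mm : 1/4 mm. Conditioning on III-2 being pigmented, P(Mm) = 1/2 / 3/4 = 2/3.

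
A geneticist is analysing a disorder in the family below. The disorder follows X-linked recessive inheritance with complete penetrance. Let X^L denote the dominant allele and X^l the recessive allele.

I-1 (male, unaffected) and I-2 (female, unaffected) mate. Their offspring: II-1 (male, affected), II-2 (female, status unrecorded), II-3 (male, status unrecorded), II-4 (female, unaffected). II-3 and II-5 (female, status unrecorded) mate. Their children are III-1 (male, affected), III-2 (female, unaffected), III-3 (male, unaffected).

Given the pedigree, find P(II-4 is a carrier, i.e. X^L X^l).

I-1 is unaffected, so I-1 is X^L Y.
I-2 is unaffected so carries L and passed l to II-1 (X^l Y), so I-2 is X^L X^l.
Their cross gives offspring ratios 1/2 X^L X^L : 1/2 X^L X^l. Conditioning on II-4 being unaffected, P(X^L X^l) = 1/2 / 1 = 1/2.

1/2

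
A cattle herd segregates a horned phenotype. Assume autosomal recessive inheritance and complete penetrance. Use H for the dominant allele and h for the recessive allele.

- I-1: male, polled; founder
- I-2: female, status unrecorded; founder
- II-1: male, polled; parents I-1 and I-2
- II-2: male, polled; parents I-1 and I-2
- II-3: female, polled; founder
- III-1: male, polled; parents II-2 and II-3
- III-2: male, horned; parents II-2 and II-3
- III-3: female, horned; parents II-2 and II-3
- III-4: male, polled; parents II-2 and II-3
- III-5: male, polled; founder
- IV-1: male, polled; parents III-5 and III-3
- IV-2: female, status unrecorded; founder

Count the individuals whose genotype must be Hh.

3

Obligate heterozygotes: II-2 is polled so carries H and passed h to III-2 (hh), so II-2 is Hh; II-3 is polled so carries H and passed h to III-2 (hh), so II-3 is Hh; IV-1 is polled so carries H and received h from III-3 (hh), so IV-1 is Hh.
Every other individual is either homozygous by phenotype or has at least one consistent homozygous assignment, so the count is 3.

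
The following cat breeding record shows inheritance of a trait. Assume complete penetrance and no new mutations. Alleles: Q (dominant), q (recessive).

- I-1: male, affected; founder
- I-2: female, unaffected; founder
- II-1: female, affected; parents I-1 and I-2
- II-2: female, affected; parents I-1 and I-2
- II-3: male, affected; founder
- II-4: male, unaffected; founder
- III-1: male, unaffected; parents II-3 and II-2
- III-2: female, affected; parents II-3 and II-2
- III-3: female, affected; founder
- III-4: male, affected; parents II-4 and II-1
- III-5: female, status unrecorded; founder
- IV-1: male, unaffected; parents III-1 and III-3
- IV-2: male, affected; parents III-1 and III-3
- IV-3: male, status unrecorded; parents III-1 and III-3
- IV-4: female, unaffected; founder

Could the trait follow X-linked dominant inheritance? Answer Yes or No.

Yes

A consistent assignment under X-linked dominant exists: I-1 X^Q Y, I-2 X^q X^q, II-1 X^Q X^q, II-2 X^Q X^q, II-3 X^Q Y, II-4 X^q Y, III-1 X^q Y, III-2 X^Q X^Q, III-3 X^Q X^q, III-4 X^Q Y, III-5 X^Q X^Q, IV-1 X^q Y, IV-2 X^Q Y, IV-3 X^Q Y, IV-4 X^q X^q.
In this assignment every recorded phenotype matches its genotype and every non-founder's genotype is obtainable from its parents' genotypes, so the pedigree is consistent.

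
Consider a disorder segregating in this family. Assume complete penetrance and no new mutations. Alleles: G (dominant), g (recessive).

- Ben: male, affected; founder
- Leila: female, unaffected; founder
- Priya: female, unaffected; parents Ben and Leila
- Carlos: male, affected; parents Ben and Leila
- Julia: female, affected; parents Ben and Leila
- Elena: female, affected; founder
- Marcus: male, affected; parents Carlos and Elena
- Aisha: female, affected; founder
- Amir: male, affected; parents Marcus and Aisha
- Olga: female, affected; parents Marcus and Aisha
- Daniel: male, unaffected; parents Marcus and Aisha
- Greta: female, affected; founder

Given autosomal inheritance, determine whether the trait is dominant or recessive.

dominant

Marcus and Aisha are both affected yet have an unaffected child Daniel. Under a recessive model two affected parents are homozygous and every child would be affected, so the trait cannot be recessive.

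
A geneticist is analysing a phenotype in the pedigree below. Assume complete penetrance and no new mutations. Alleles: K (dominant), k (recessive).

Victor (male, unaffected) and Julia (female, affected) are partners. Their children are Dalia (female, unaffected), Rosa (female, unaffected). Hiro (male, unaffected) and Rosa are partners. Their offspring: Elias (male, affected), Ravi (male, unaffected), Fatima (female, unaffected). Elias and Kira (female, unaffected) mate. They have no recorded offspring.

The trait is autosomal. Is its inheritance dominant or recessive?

Hiro and Rosa are both unaffected yet have an affected child Elias. Under dominance, an affected child requires at least one affected parent, so the trait cannot be dominant.

recessive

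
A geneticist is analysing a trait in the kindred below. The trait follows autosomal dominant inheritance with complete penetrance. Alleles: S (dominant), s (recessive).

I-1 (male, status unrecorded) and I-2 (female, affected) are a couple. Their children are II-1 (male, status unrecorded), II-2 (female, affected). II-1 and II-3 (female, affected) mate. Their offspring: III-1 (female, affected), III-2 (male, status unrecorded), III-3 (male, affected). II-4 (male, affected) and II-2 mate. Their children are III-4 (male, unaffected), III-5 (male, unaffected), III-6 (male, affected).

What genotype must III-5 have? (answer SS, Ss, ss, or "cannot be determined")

III-5 is unaffected, so III-5 is ss.

ss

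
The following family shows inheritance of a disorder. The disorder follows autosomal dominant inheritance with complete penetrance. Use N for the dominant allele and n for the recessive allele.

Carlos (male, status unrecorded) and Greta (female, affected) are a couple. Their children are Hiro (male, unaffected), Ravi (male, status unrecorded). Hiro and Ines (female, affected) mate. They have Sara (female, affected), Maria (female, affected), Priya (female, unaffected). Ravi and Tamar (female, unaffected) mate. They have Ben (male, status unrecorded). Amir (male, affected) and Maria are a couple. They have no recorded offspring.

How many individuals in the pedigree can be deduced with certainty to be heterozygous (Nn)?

4

Obligate heterozygotes: Greta is affected so carries N and passed n to Hiro (nn), so Greta is Nn; Ines is affected so carries N and passed n to Priya (nn), so Ines is Nn; Sara is affected so carries N and received n from Hiro (nn), so Sara is Nn; Maria is affected so carries N and received n from Hiro (nn), so Maria is Nn.
Every other individual is either homozygous by phenotype or has at least one consistent homozygous assignment, so the count is 4.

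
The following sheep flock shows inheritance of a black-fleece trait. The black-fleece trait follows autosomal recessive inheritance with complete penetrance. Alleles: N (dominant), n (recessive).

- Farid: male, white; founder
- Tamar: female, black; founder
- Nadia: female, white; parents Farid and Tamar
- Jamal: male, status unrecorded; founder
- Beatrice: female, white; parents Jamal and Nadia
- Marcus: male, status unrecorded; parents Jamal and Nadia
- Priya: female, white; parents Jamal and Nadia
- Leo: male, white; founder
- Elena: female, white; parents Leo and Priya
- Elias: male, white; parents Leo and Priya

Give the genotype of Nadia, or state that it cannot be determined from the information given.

Nn

From phenotype alone, Nadia is NN or Nn.
Nadia is white so carries N and received n from Tamar (nn), so Nadia is Nn.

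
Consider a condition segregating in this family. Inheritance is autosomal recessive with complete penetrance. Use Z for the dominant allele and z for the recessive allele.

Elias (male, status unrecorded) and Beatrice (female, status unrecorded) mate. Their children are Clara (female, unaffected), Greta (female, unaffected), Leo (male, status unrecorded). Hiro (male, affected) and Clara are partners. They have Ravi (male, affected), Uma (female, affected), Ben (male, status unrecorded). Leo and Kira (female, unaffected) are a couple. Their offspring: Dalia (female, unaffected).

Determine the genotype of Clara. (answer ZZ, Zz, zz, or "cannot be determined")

Zz

From phenotype alone, Clara is ZZ or Zz.
Clara is unaffected so carries Z and passed z to Ravi (zz), so Clara is Zz.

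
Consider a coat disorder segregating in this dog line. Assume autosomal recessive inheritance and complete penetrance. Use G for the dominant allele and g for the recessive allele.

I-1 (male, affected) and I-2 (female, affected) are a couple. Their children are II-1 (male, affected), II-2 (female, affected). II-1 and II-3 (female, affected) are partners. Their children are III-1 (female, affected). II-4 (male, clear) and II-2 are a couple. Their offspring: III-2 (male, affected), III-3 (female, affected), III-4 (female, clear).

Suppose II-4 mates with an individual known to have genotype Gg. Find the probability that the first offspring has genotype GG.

1/4

II-4 is clear so carries G and passed g to III-2 (gg), so II-4 is Gg.
The cross gives 1/4 GG : 1/2 Gg : 1/4 gg, so P(offspring has genotype GG) = 1/4.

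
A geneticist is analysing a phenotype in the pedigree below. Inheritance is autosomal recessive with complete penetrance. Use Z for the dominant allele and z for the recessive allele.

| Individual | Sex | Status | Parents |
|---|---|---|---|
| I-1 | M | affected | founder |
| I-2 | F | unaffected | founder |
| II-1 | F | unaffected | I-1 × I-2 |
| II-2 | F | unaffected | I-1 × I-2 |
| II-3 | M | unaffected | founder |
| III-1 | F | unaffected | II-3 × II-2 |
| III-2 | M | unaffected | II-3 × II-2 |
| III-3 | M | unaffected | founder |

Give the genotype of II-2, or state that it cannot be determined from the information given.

From phenotype alone, II-2 is ZZ or Zz.
II-2 is unaffected so carries Z and received z from I-1 (zz), so II-2 is Zz.

Zz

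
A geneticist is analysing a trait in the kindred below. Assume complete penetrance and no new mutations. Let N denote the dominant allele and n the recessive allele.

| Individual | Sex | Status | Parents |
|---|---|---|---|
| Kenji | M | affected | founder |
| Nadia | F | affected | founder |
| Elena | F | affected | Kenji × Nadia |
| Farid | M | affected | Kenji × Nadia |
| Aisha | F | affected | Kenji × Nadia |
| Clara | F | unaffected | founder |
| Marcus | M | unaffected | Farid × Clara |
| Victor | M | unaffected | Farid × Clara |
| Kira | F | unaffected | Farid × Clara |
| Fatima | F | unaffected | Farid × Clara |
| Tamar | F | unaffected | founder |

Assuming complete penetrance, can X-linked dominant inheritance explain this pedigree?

Under X-linked dominant, Kira (unaffected, female) cannot arise from Farid (affected) × Clara (unaffected).

No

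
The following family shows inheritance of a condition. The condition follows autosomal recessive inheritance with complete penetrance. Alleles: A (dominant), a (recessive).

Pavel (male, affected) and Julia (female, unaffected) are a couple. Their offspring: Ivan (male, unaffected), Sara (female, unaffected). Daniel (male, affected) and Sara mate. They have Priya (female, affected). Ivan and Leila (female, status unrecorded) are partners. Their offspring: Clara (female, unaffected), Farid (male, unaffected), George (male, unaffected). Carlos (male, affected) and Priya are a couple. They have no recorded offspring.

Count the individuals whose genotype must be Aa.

2

Obligate heterozygotes: Ivan is unaffected so carries A and received a from Pavel (aa), so Ivan is Aa; Sara is unaffected so carries A and received a from Pavel (aa), so Sara is Aa.
Every other individual is either homozygous by phenotype or has at least one consistent homozygous assignment, so the count is 2.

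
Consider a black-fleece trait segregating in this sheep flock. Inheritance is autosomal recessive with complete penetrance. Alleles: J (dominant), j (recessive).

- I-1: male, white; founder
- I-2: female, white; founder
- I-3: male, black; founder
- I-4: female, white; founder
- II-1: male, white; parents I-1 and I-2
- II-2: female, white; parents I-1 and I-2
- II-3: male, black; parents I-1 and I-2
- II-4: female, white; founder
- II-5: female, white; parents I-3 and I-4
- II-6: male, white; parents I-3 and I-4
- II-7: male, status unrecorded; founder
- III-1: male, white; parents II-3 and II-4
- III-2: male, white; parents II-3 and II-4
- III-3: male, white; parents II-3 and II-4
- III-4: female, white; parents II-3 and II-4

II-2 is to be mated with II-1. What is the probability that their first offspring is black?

1/9

I-1 is white so carries J and passed j to II-3 (jj), so I-1 is Jj.
I-2 is white so carries J and passed j to II-3 (jj), so I-2 is Jj.
II-2 is a white offspring of I-1 (Jj) × I-2 (Jj), whose cross gives 1/4 JJ : 1/2 Jj : 1/4 jj; conditioning on being white, II-2 is JJ with probability 1/3, Jj with probability 2/3.
II-1 is a white offspring of I-1 (Jj) × I-2 (Jj), whose cross gives 1/4 JJ : 1/2 Jj : 1/4 jj; conditioning on being white, II-1 is JJ with probability 1/3, Jj with probability 2/3.
Summing over parental genotype combinations, P(offspring is black) = 4/9·1/4 = 1/9.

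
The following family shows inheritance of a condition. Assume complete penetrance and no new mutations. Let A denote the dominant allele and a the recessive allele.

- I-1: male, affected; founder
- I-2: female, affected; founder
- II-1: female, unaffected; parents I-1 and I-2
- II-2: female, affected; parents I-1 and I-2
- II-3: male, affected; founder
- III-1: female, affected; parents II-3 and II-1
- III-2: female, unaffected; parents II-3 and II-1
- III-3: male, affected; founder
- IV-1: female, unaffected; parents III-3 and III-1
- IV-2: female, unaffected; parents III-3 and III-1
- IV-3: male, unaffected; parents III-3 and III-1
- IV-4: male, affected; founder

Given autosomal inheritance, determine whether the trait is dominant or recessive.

dominant

I-1 and I-2 are both affected yet have an unaffected child II-1. Under a recessive model two affected parents are homozygous and every child would be affected, so the trait cannot be recessive.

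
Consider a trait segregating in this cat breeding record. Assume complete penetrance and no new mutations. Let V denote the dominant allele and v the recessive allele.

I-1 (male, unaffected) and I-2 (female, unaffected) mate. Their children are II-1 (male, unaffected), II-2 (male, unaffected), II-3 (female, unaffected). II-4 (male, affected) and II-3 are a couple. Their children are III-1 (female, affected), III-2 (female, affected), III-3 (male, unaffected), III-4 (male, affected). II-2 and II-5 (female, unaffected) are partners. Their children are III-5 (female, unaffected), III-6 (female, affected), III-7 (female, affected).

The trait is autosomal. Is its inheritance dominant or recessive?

II-2 and II-5 are both unaffected yet have an affected child III-6. Under dominance, an affected child requires at least one affected parent, so the trait cannot be dominant.

recessive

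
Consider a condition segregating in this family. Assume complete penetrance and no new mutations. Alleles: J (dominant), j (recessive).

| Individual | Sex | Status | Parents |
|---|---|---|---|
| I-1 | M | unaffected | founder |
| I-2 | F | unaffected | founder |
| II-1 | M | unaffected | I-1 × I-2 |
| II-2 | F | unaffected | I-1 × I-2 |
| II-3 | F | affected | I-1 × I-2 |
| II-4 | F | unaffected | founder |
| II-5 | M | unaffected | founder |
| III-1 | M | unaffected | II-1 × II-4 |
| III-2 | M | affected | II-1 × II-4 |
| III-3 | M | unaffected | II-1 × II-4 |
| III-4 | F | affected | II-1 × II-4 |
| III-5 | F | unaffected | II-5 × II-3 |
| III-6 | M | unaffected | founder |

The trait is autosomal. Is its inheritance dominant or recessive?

recessive

I-1 and I-2 are both unaffected yet have an affected child II-3. Under dominance, an affected child requires at least one affected parent, so the trait cannot be dominant.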